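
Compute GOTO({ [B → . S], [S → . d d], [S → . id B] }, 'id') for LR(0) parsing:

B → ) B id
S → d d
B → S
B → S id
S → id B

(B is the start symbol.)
{ [B → . ) B id], [B → . S id], [B → . S], [S → . d d], [S → . id B], [S → id . B] }

GOTO(I, 'id') = CLOSURE({ [A → αX.β] : [A → α.Xβ] ∈ I, X = 'id' })

Items with dot before 'id', with the dot advanced:
  [S → . id B] → [S → id . B]
Closure of the advanced items:
  [S → id . B] has the dot before B: add [B → . ) B id], [B → . S], [B → . S id]
  [B → . S] has the dot before S: add [S → . d d], [S → . id B]

GOTO = { [B → . ) B id], [B → . S id], [B → . S], [S → . d d], [S → . id B], [S → id . B] }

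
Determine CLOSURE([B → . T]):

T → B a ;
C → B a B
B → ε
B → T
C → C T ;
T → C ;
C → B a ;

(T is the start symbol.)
{ [B → . T], [B → .], [C → . B a ;], [C → . B a B], [C → . C T ;], [T → . B a ;], [T → . C ;] }

Start with: [B → . T]
  [B → . T] has the dot before T: add [T → . B a ;], [T → . C ;]
  [T → . B a ;] has the dot before B: add [B → .]
  [T → . C ;] has the dot before C: add [C → . B a B], [C → . C T ;], [C → . B a ;]
No further items can be added.

CLOSURE = { [B → . T], [B → .], [C → . B a ;], [C → . B a B], [C → . C T ;], [T → . B a ;], [T → . C ;] }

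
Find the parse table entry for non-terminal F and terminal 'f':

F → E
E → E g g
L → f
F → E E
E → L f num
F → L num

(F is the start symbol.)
To find M[F, 'f'], we find productions for F where 'f' is in the predict set (PREDICT(N → α) = (FIRST(α) \ {ε}) ∪ (FOLLOW(N) if α ⇒* ε)).

Relevant sets:
  FIRST(E) = { 'f' }
  FIRST(L) = { 'f' }

F → E: PREDICT = { 'f' }
  'f' is in predict set, so this production goes in M[F, 'f']
F → E E: PREDICT = { 'f' }
  'f' is in predict set, so this production goes in M[F, 'f']
F → L num: PREDICT = { 'f' }
  'f' is in predict set, so this production goes in M[F, 'f']

M[F, 'f'] = F → E, F → E E, F → L num  (a multiply-defined cell — the grammar is not LL(1))

Answer: F → E, F → E E, F → L num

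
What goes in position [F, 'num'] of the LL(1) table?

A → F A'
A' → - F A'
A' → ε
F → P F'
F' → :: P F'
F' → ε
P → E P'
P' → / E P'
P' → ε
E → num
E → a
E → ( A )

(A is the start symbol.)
F → P F'

To find M[F, 'num'], we find productions for F where 'num' is in the predict set (PREDICT(N → α) = (FIRST(α) \ {ε}) ∪ (FOLLOW(N) if α ⇒* ε)).

Relevant sets:
  FIRST(P) = { '(', 'a', 'num' }

F → P F': PREDICT = { '(', 'a', 'num' }
  'num' is in predict set, so this production goes in M[F, 'num']

M[F, 'num'] = F → P F'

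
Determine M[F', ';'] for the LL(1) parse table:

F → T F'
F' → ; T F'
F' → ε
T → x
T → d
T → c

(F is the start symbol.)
To find M[F', ';'], we find productions for F' where ';' is in the predict set (PREDICT(N → α) = (FIRST(α) \ {ε}) ∪ (FOLLOW(N) if α ⇒* ε)).

Relevant sets:
  FOLLOW(F') = { $ }

F' → ; T F': PREDICT = { ';' }
  ';' is in predict set, so this production goes in M[F', ';']
F' → ε: PREDICT = { $ }

M[F', ';'] = F' → ; T F'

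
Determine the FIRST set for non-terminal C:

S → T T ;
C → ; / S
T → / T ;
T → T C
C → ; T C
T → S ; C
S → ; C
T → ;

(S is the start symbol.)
{ ';' }

From C → ; / S:
  - ';' is a terminal: add ';' and stop
From C → ; T C:
  - ';' is a terminal: add ';' and stop

Collecting: FIRST(C) = { ';' }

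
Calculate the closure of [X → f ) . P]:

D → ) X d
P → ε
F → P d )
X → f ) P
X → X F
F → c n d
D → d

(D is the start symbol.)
To compute CLOSURE, for each item [A → α.Bβ] where B is a non-terminal, add [B → .γ] for all productions B → γ; repeat for the newly added items until nothing changes.

Start with: [X → f ) . P]
  [X → f ) . P] has the dot before P: add [P → .]
No further items can be added.

CLOSURE = { [P → .], [X → f ) . P] }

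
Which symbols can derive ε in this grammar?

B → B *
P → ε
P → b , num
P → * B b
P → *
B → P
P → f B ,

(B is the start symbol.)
{ 'B', 'P' }

ε-productions: P → ε
So P is immediately nullable.
B → P: every symbol on the right is nullable, so B is nullable too.
Every non-terminal is now nullable.
Nullable = { 'B', 'P' }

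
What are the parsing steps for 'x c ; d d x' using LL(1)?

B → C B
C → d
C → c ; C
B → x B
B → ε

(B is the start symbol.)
LL(1) parsing maintains a stack (initially the start symbol over $) and the input. At each step: if the stack top is a terminal, match it against the current input token; if it is a non-terminal N, replace it with the RHS of M[N, lookahead] (the unique production whose predict set contains the lookahead).

Stack is shown with the top on the left.

Stack      Input          Action
--------------------------------
B $        x c ; d d x $  output B → x B
x B $      x c ; d d x $  match 'x'
B $        c ; d d x $    output B → C B
C B $      c ; d d x $    output C → c ; C
c ; C B $  c ; d d x $    match 'c'
; C B $    ; d d x $      match ';'
C B $      d d x $        output C → d
d B $      d d x $        match 'd'
B $        d x $          output B → C B
C B $      d x $          output C → d
d B $      d x $          match 'd'
B $        x $            output B → x B
x B $      x $            match 'x'
B $        $              output B → ε
$          $              accept

The string is accepted.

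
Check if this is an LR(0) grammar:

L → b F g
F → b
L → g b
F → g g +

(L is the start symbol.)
A grammar is LR(0) if no state in the canonical LR(0) collection has:
  - both a shift item (dot before a terminal) and a complete item (shift-reduce conflict), or
  - two or more complete items (reduce-reduce conflict; the accept item [L' → L .] counts as a complete item here).

Augment with L' → L and build the canonical LR(0) collection (I0 = CLOSURE({[L' → . L]}), then GOTO on every symbol after a dot until no new states appear). It has 11 states:
  I0: { [L → . b F g], [L → . g b], [L' → . L] }  — shift
  I1: { [L' → L .] }  — accept
  I2: { [F → . b], [F → . g g +], [L → b . F g] }  — shift
  I3: { [L → g . b] }  — shift
  I4: { [L → g b .] }  — reduce
  I5: { [L → b F . g] }  — shift
  I6: { [F → b .] }  — reduce
  I7: { [F → g . g +] }  — shift
  I8: { [F → g g . +] }  — shift
  I9: { [F → g g + .] }  — reduce
  I10: { [L → b F g .] }  — reduce

Every state is either a pure shift/goto state or contains exactly one complete item and nothing to shift — no conflicts. The grammar is LR(0).

Answer: Yes, the grammar is LR(0)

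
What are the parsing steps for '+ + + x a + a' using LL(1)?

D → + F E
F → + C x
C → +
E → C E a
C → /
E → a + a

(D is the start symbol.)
LL(1) parsing maintains a stack (initially the start symbol over $) and the input. At each step: if the stack top is a terminal, match it against the current input token; if it is a non-terminal N, replace it with the RHS of M[N, lookahead] (the unique production whose predict set contains the lookahead).

Stack is shown with the top on the left.

Stack      Input            Action
----------------------------------
D $        + + + x a + a $  output D → + F E
+ F E $    + + + x a + a $  match '+'
F E $      + + x a + a $    output F → + C x
+ C x E $  + + x a + a $    match '+'
C x E $    + x a + a $      output C → +
+ x E $    + x a + a $      match '+'
x E $      x a + a $        match 'x'
E $        a + a $          output E → a + a
a + a $    a + a $          match 'a'
+ a $      + a $            match '+'
a $        a $              match 'a'
$          $                accept

The string is accepted.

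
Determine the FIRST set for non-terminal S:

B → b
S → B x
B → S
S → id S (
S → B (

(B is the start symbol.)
{ 'b', 'id' }

To compute FIRST(S), examine every production with S on the left-hand side, reading each right-hand side left to right until a non-nullable symbol is reached.

FIRST sets of the other non-terminals involved (by the same procedure, iterated to a fixed point):
  FIRST(B) = { 'b', 'id' }

From S → B x:
  - B is a non-terminal: add FIRST(B) \ {ε} = { 'b', 'id' }
    B is not nullable, so stop
From S → id S (:
  - id is a terminal: add 'id' and stop
From S → B (:
  - B is a non-terminal: add FIRST(B) \ {ε} = { 'b', 'id' }
    B is not nullable, so stop

Collecting: FIRST(S) = { 'b', 'id' }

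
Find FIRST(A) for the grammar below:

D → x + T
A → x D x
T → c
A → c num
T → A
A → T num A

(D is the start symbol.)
{ 'c', 'x' }

To compute FIRST(A), examine every production with A on the left-hand side, reading each right-hand side left to right until a non-nullable symbol is reached.

FIRST sets of the other non-terminals involved (by the same procedure, iterated to a fixed point):
  FIRST(T) = { 'c', 'x' }

From A → x D x:
  - x is a terminal: add 'x' and stop
From A → c num:
  - c is a terminal: add 'c' and stop
From A → T num A:
  - T is a non-terminal: add FIRST(T) \ {ε} = { 'c', 'x' }
    T is not nullable, so stop

Collecting: FIRST(A) = { 'c', 'x' }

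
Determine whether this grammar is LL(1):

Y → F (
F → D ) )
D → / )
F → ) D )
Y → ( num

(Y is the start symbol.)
A grammar is LL(1) if for each non-terminal N with multiple productions, the predict sets of those productions are pairwise disjoint, where PREDICT(N → α) = (FIRST(α) \ {ε}) ∪ (FOLLOW(N) if α ⇒* ε).

Relevant sets:
  FIRST(F) = { ')', '/' }
  FIRST(D) = { '/' }

For Y:
  PREDICT(Y → F '(') = { ')', '/' }
  PREDICT(Y → '(' num) = { '(' }
For F:
  PREDICT(F → D ')' ')') = { '/' }
  PREDICT(F → ')' D ')') = { ')' }
D has a single production, so nothing to check there.

All predict sets are disjoint. The grammar IS LL(1).

Answer: Yes, the grammar is LL(1).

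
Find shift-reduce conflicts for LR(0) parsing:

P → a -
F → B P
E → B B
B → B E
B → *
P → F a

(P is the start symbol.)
A shift-reduce conflict occurs when an LR(0) state has both:
  - a complete (reduce) item [A → α .] (dot at the end), and
  - a shift item [B → β . c γ] (dot before a terminal).

Augment with P' → P and build the canonical LR(0) collection (I0 = CLOSURE({[P' → . P]}), then GOTO on every symbol after a dot until no new states appear). It has 12 states:
  I0: { [B → . *], [B → . B E], [F → . B P], [P → . F a], [P → . a -], [P' → . P] }  — shift
  I1: { [B → * .] }  — reduce
  I2: { [B → . *], [B → . B E], [B → B . E], [E → . B B], [F → . B P], [F → B . P], [P → . F a], [P → . a -] }  — shift
  I3: { [P → F . a] }  — shift
  I4: { [P' → P .] }  — accept
  I5: { [P → a . -] }  — shift
  I6: { [P → a - .] }  — reduce
  I7: { [P → F a .] }  — reduce
  I8: { [B → . *], [B → . B E], [B → B . E], [E → . B B], [E → B . B], [F → . B P], [F → B . P], [P → . F a], [P → . a -] }  — shift
  I9: { [B → B E .] }  — reduce
  I10: { [F → B P .] }  — reduce
  I11: { [B → . *], [B → . B E], [B → B . E], [E → . B B], [E → B . B], [E → B B .], [F → . B P], [F → B . P], [P → . F a], [P → . a -] }  — shift, reduce

I11 contains reduce item [E → B B .] and shift items [B → . *], [P → . a -] — shift-reduce conflict.

Answer: Yes — I11: [E → B B .] vs [B → . *]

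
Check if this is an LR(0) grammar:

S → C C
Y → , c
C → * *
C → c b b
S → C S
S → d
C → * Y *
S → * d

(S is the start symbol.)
Augment with S' → S and build the canonical LR(0) collection (I0 = CLOSURE({[S' → . S]}), then GOTO on every symbol after a dot until no new states appear). It has 16 states:
  I0: { [C → . * *], [C → . * Y *], [C → . c b b], [S → . * d], [S → . C C], [S → . C S], [S → . d], [S' → . S] }  — shift
  I1: { [C → * . *], [C → * . Y *], [S → * . d], [Y → . , c] }  — shift
  I2: { [C → . * *], [C → . * Y *], [C → . c b b], [S → . * d], [S → . C C], [S → . C S], [S → . d], [S → C . C], [S → C . S] }  — shift
  I3: { [S' → S .] }  — accept
  I4: { [C → c . b b] }  — shift
  I5: { [S → d .] }  — reduce
  I6: { [C → c b . b] }  — shift
  I7: { [C → c b b .] }  — reduce
  I8: { [C → . * *], [C → . * Y *], [C → . c b b], [S → . * d], [S → . C C], [S → . C S], [S → . d], [S → C . C], [S → C . S], [S → C C .] }  — shift, reduce
  I9: { [S → C S .] }  — reduce
  I10: { [C → * * .] }  — reduce
  I11: { [Y → , . c] }  — shift
  I12: { [C → * Y . *] }  — shift
  I13: { [S → * d .] }  — reduce
  I14: { [C → * Y * .] }  — reduce
  I15: { [Y → , c .] }  — reduce

Conflict in state I8:
  Shift-reduce conflict between [S → C C .] and [C → . * *]
So the grammar is NOT LR(0).

Answer: No. Shift-reduce conflict between [S → C C .] and [C → . * *]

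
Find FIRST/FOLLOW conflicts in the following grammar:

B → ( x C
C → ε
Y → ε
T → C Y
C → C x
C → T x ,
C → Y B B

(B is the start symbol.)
A FIRST/FOLLOW conflict occurs when a non-terminal N has a nullable alternative N → β (β ⇒* ε) and another alternative N → α with FIRST(α) ∩ FOLLOW(N) ≠ ∅: on such a lookahead the parser cannot decide between expanding α and letting N vanish via β.

Nullable non-terminals: C, T, Y.
FIRST sets used below: FIRST(C) = { '(', 'x', ε }, FIRST(T) = { '(', 'x', ε }, FIRST(Y) = { ε }, FIRST(B) = { '(' }

C: nullable alternative(s) C → ε; FOLLOW(C) = { $, '(', 'x' }
  C → ε: FIRST \ {ε} = { } — this is the only nullable alternative, skip
  C → C x: FIRST \ {ε} = { '(', 'x' } — overlaps FOLLOW(C) on { '(', 'x' }: CONFLICT
  C → T x ,: FIRST \ {ε} = { '(', 'x' } — overlaps FOLLOW(C) on { '(', 'x' }: CONFLICT
  C → Y B B: FIRST \ {ε} = { '(' } — overlaps FOLLOW(C) on { '(' }: CONFLICT
T has a nullable alternative but only one production, so nothing to check.
Y has a nullable alternative but only one production, so nothing to check.

B has no nullable alternative, so no FIRST/FOLLOW check is needed there.

So the grammar has 3 FIRST/FOLLOW conflicts (marked CONFLICT above).

Answer: Yes. C → C x with FOLLOW(C) on { '(', 'x' }; C → T x ',' with FOLLOW(C) on { '(', 'x' }; C → Y B B with FOLLOW(C) on { '(' }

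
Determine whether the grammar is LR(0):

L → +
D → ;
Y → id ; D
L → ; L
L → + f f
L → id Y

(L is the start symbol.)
Augment with L' → L and build the canonical LR(0) collection (I0 = CLOSURE({[L' → . L]}), then GOTO on every symbol after a dot until no new states appear). It has 13 states:
  I0: { [L → . + f f], [L → . +], [L → . ; L], [L → . id Y], [L' → . L] }  — shift
  I1: { [L → + . f f], [L → + .] }  — shift, reduce
  I2: { [L → . + f f], [L → . +], [L → . ; L], [L → . id Y], [L → ; . L] }  — shift
  I3: { [L' → L .] }  — accept
  I4: { [L → id . Y], [Y → . id ; D] }  — shift
  I5: { [L → id Y .] }  — reduce
  I6: { [Y → id . ; D] }  — shift
  I7: { [D → . ;], [Y → id ; . D] }  — shift
  I8: { [D → ; .] }  — reduce
  I9: { [Y → id ; D .] }  — reduce
  I10: { [L → ; L .] }  — reduce
  I11: { [L → + f . f] }  — shift
  I12: { [L → + f f .] }  — reduce

Conflict in state I1:
  Shift-reduce conflict between [L → + .] and [L → + . f f]
So the grammar is NOT LR(0).

Answer: No. Shift-reduce conflict between [L → + .] and [L → + . f f]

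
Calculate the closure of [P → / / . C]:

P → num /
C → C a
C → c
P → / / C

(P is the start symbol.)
To compute CLOSURE, for each item [A → α.Bβ] where B is a non-terminal, add [B → .γ] for all productions B → γ; repeat for the newly added items until nothing changes.

Start with: [P → / / . C]
  [P → / / . C] has the dot before C: add [C → . C a], [C → . c]
No further items can be added.

CLOSURE = { [C → . C a], [C → . c], [P → / / . C] }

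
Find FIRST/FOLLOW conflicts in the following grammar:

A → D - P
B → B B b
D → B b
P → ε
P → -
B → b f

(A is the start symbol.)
A FIRST/FOLLOW conflict occurs when a non-terminal N has a nullable alternative N → β (β ⇒* ε) and another alternative N → α with FIRST(α) ∩ FOLLOW(N) ≠ ∅: on such a lookahead the parser cannot decide between expanding α and letting N vanish via β.

Nullable non-terminals: P.

P: nullable alternative(s) P → ε; FOLLOW(P) = { $ }
  P → ε: FIRST \ {ε} = { } — this is the only nullable alternative, skip
  P → -: FIRST \ {ε} = { '-' } — disjoint from FOLLOW(P)

A, B, D have no nullable alternative, so no FIRST/FOLLOW check is needed there.

No FIRST/FOLLOW conflicts found.

Answer: No FIRST/FOLLOW conflicts.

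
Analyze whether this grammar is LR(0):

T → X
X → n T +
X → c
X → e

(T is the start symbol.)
Yes, the grammar is LR(0)

Augment with T' → T and build the canonical LR(0) collection (I0 = CLOSURE({[T' → . T]}), then GOTO on every symbol after a dot until no new states appear). It has 8 states:
  I0: { [T → . X], [T' → . T], [X → . c], [X → . e], [X → . n T +] }  — shift
  I1: { [T' → T .] }  — accept
  I2: { [T → X .] }  — reduce
  I3: { [X → c .] }  — reduce
  I4: { [X → e .] }  — reduce
  I5: { [T → . X], [X → . c], [X → . e], [X → . n T +], [X → n . T +] }  — shift
  I6: { [X → n T . +] }  — shift
  I7: { [X → n T + .] }  — reduce

Every state is either a pure shift/goto state or contains exactly one complete item and nothing to shift — no conflicts. The grammar is LR(0).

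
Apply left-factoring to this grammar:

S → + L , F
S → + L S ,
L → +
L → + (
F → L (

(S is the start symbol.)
Left-factoring transforms A → αβ₁ | αβ₂ into A → αA' and A' → β₁ | β₂
(α is the longest common prefix among the alternatives). Repeat until
no nonterminal has two alternatives with a common prefix.

Round 1: S has alternatives sharing prefix '+ L'. Introduce S': S → + L S'
  Add: S' → , F
  Add: S' → S ,

Round 2: L has alternatives sharing prefix '+'. Introduce L': L → + L'
  Add: L' → ε
  Add: L' → (

No remaining common prefixes — done.

Resulting grammar:
S → + L S'
S' → , F
S' → S ,
L → + L'
L' → ε
L' → (
F → L (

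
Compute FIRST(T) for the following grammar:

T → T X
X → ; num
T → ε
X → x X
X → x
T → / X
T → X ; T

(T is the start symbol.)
{ '/', ';', 'x', ε }

To compute FIRST(T), examine every production with T on the left-hand side, reading each right-hand side left to right until a non-nullable symbol is reached.

FIRST sets of the other non-terminals involved (by the same procedure, iterated to a fixed point):
  FIRST(X) = { ';', 'x' }

From T → T X:
  - T is the symbol being defined: contributes nothing new
    T is nullable, so continue to the next symbol
  - X is a non-terminal: add FIRST(X) \ {ε} = { ';', 'x' }
    X is not nullable, so stop
From T → ε:
  - ε-production, so ε ∈ FIRST(T)
From T → / X:
  - '/' is a terminal: add '/' and stop
From T → X ; T:
  - X is a non-terminal: add FIRST(X) \ {ε} = { ';', 'x' }
    X is not nullable, so stop

Collecting: FIRST(T) = { '/', ';', 'x', ε }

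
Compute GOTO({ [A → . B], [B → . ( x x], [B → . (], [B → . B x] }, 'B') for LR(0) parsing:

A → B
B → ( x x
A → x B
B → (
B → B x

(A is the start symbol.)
{ [A → B .], [B → B . x] }

GOTO(I, 'B') = CLOSURE({ [A → αX.β] : [A → α.Xβ] ∈ I, X = 'B' })

Items with dot before 'B', with the dot advanced:
  [A → . B] → [A → B .]
  [B → . B x] → [B → B . x]
Closure adds nothing (no advanced item has the dot before a non-terminal).

GOTO = { [A → B .], [B → B . x] }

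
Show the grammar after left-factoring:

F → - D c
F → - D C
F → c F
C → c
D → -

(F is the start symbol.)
Left-factoring transforms A → αβ₁ | αβ₂ into A → αA' and A' → β₁ | β₂
(α is the longest common prefix among the alternatives). Repeat until
no nonterminal has two alternatives with a common prefix.

Round 1: F has alternatives sharing prefix '- D'. Introduce F': F → - D F'
  Add: F' → c
  Add: F' → C

No remaining common prefixes — done.

Resulting grammar:
F → - D F'
F' → c
F' → C
F → c F
C → c
D → -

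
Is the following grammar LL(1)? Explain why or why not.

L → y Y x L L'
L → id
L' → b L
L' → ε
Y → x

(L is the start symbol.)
A grammar is LL(1) if for each non-terminal N with multiple productions, the predict sets of those productions are pairwise disjoint, where PREDICT(N → α) = (FIRST(α) \ {ε}) ∪ (FOLLOW(N) if α ⇒* ε).

Relevant sets:
  FOLLOW(L') = { $, 'b' }

For L:
  PREDICT(L → y Y x L L') = { 'y' }
  PREDICT(L → id) = { 'id' }
For L':
  PREDICT(L' → b L) = { 'b' }
  PREDICT(L' → ε) = { $, 'b' }
Y has a single production, so nothing to check there.

Conflict found: Predict set conflict for L': { 'b' }
The grammar is NOT LL(1).

Answer: No. Predict set conflict for L': { 'b' }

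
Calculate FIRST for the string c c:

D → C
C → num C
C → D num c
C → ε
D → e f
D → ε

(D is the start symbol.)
{ 'c' }

To compute FIRST(c c), process the symbols left to right:
Symbol c is a terminal. Add 'c' and stop.
FIRST(c c) = { 'c' }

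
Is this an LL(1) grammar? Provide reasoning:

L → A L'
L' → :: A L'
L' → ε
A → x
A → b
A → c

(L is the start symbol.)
Relevant sets:
  FOLLOW(L') = { $ }

For L':
  PREDICT(L' → :: A L') = { '::' }
  PREDICT(L' → ε) = { $ }
For A:
  PREDICT(A → x) = { 'x' }
  PREDICT(A → b) = { 'b' }
  PREDICT(A → c) = { 'c' }
L has a single production, so nothing to check there.

All predict sets are disjoint. The grammar IS LL(1).

Answer: Yes, the grammar is LL(1).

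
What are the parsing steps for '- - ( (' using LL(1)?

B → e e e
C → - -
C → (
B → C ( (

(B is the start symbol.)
Stack is shown with the top on the left.

Stack      Input      Action
----------------------------
B $        - - ( ( $  output B → C ( (
C ( ( $    - - ( ( $  output C → - -
- - ( ( $  - - ( ( $  match '-'
- ( ( $    - ( ( $    match '-'
( ( $      ( ( $      match '('
( $        ( $        match '('
$          $          accept

The string is accepted.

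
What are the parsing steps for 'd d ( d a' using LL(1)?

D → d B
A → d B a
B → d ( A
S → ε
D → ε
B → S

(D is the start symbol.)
LL(1) parsing maintains a stack (initially the start symbol over $) and the input. At each step: if the stack top is a terminal, match it against the current input token; if it is a non-terminal N, replace it with the RHS of M[N, lookahead] (the unique production whose predict set contains the lookahead).

Stack is shown with the top on the left.

Stack    Input        Action
----------------------------
D $      d d ( d a $  output D → d B
d B $    d d ( d a $  match 'd'
B $      d ( d a $    output B → d ( A
d ( A $  d ( d a $    match 'd'
( A $    ( d a $      match '('
A $      d a $        output A → d B a
d B a $  d a $        match 'd'
B a $    a $          output B → S
S a $    a $          output S → ε
a $      a $          match 'a'
$        $            accept

The string is accepted.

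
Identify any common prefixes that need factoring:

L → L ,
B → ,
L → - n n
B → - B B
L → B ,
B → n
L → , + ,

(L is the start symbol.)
Left-factoring is needed when two productions for the same non-terminal
share a common prefix on the right-hand side.

Productions for L:
  L → L ,
  L → - n n
  L → B ,
  L → , + ,
Productions for B:
  B → ,
  B → - B B
  B → n

No common prefixes found.

Answer: No, left-factoring is not needed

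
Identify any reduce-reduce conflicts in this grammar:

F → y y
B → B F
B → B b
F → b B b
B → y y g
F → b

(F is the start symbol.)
A reduce-reduce conflict occurs when an LR(0) state has two complete items [A → α .] and [B → β .] — both call for a reduction, and with no lookahead the parser cannot choose between them.

Augment with F' → F and build the canonical LR(0) collection (I0 = CLOSURE({[F' → . F]}), then GOTO on every symbol after a dot until no new states appear). It has 11 states:
  I0: { [F → . b B b], [F → . b], [F → . y y], [F' → . F] }  — shift
  I1: { [F' → F .] }  — accept
  I2: { [B → . B F], [B → . B b], [B → . y y g], [F → b . B b], [F → b .] }  — shift, reduce
  I3: { [F → y . y] }  — shift
  I4: { [F → y y .] }  — reduce
  I5: { [B → B . F], [B → B . b], [F → . b B b], [F → . b], [F → . y y], [F → b B . b] }  — shift
  I6: { [B → y . y g] }  — shift
  I7: { [B → y y . g] }  — shift
  I8: { [B → y y g .] }  — reduce
  I9: { [B → B F .] }  — reduce
  I10: { [B → . B F], [B → . B b], [B → . y y g], [B → B b .], [F → b . B b], [F → b .], [F → b B b .] }  — shift, 3 reduces

I10 contains complete items [B → B b .], [F → b .], [F → b B b .] — reduce-reduce conflict.

Answer: Yes — I10: [B → B b .] vs [F → b .]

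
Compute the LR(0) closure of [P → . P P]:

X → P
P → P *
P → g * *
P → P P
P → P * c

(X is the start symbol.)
Start with: [P → . P P]
  [P → . P P] has the dot before P: add [P → . P *], [P → . g * *], [P → . P * c]
No further items can be added.

CLOSURE = { [P → . P * c], [P → . P *], [P → . P P], [P → . g * *] }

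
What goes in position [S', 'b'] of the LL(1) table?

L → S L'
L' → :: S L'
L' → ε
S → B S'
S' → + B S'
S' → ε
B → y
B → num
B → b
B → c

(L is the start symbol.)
Empty (error entry)

To find M[S', 'b'], we find productions for S' where 'b' is in the predict set (PREDICT(N → α) = (FIRST(α) \ {ε}) ∪ (FOLLOW(N) if α ⇒* ε)).

Relevant sets:
  FOLLOW(S') = { $, '::' }

S' → + B S': PREDICT = { '+' }
S' → ε: PREDICT = { $, '::' }

M[S', 'b'] is empty (no production applies)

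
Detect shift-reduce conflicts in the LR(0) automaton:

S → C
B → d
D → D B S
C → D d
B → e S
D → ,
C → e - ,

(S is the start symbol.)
A shift-reduce conflict occurs when an LR(0) state has both:
  - a complete (reduce) item [A → α .] (dot at the end), and
  - a shift item [B → β . c γ] (dot before a terminal).

Augment with S' → S and build the canonical LR(0) collection (I0 = CLOSURE({[S' → . S]}), then GOTO on every symbol after a dot until no new states appear). It has 13 states:
  I0: { [C → . D d], [C → . e - ,], [D → . ,], [D → . D B S], [S → . C], [S' → . S] }  — shift
  I1: { [D → , .] }  — reduce
  I2: { [S → C .] }  — reduce
  I3: { [B → . d], [B → . e S], [C → D . d], [D → D . B S] }  — shift
  I4: { [S' → S .] }  — accept
  I5: { [C → e . - ,] }  — shift
  I6: { [C → e - . ,] }  — shift
  I7: { [C → e - , .] }  — reduce
  I8: { [C → . D d], [C → . e - ,], [D → . ,], [D → . D B S], [D → D B . S], [S → . C] }  — shift
  I9: { [B → d .], [C → D d .] }  — 2 reduces
  I10: { [B → e . S], [C → . D d], [C → . e - ,], [D → . ,], [D → . D B S], [S → . C] }  — shift
  I11: { [B → e S .] }  — reduce
  I12: { [D → D B S .] }  — reduce

No state contains both a complete item and a shift item.

Answer: No shift-reduce conflicts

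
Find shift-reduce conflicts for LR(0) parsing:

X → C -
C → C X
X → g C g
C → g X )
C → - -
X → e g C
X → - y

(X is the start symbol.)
A shift-reduce conflict occurs when an LR(0) state has both:
  - a complete (reduce) item [A → α .] (dot at the end), and
  - a shift item [B → β . c γ] (dot before a terminal).

Augment with X' → X and build the canonical LR(0) collection (I0 = CLOSURE({[X' → . X]}), then GOTO on every symbol after a dot until no new states appear). It has 18 states:
  I0: { [C → . - -], [C → . C X], [C → . g X )], [X → . - y], [X → . C -], [X → . e g C], [X → . g C g], [X' → . X] }  — shift
  I1: { [C → - . -], [X → - . y] }  — shift
  I2: { [C → . - -], [C → . C X], [C → . g X )], [C → C . X], [X → . - y], [X → . C -], [X → . e g C], [X → . g C g], [X → C . -] }  — shift
  I3: { [X' → X .] }  — accept
  I4: { [X → e . g C] }  — shift
  I5: { [C → . - -], [C → . C X], [C → . g X )], [C → g . X )], [X → . - y], [X → . C -], [X → . e g C], [X → . g C g], [X → g . C g] }  — shift
  I6: { [C → . - -], [C → . C X], [C → . g X )], [C → C . X], [X → . - y], [X → . C -], [X → . e g C], [X → . g C g], [X → C . -], [X → g C . g] }  — shift
  I7: { [C → g X . )] }  — shift
  I8: { [C → g X ) .] }  — reduce
  I9: { [C → - . -], [X → - . y], [X → C - .] }  — shift, reduce
  I10: { [C → C X .] }  — reduce
  I11: { [C → . - -], [C → . C X], [C → . g X )], [C → g . X )], [X → . - y], [X → . C -], [X → . e g C], [X → . g C g], [X → g . C g], [X → g C g .] }  — shift, reduce
  I12: { [C → - - .] }  — reduce
  I13: { [X → - y .] }  — reduce
  I14: { [C → . - -], [C → . C X], [C → . g X )], [X → e g . C] }  — shift
  I15: { [C → - . -] }  — shift
  I16: { [C → . - -], [C → . C X], [C → . g X )], [C → C . X], [X → . - y], [X → . C -], [X → . e g C], [X → . g C g], [X → e g C .] }  — shift, reduce
  I17: { [C → . - -], [C → . C X], [C → . g X )], [C → g . X )], [X → . - y], [X → . C -], [X → . e g C], [X → . g C g] }  — shift

I9 contains reduce item [X → C - .] and shift items [C → - . -], [X → - . y] — shift-reduce conflict.
I11 contains reduce item [X → g C g .] and shift items [C → . - -], [C → . g X )], [X → . - y], [X → . e g C], [X → . g C g] — shift-reduce conflict.
I16 contains reduce item [X → e g C .] and shift items [C → . - -], [C → . g X )], [X → . - y], [X → . e g C], [X → . g C g] — shift-reduce conflict.

Answer: Yes — I9: [X → C - .] vs [C → - . -]; I11: [X → g C g .] vs [C → . - -]; I16: [X → e g C .] vs [C → . - -]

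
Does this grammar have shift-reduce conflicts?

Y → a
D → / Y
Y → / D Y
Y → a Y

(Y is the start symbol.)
Yes — I3: [Y → a .] vs [Y → . / D Y]

A shift-reduce conflict occurs when an LR(0) state has both:
  - a complete (reduce) item [A → α .] (dot at the end), and
  - a shift item [B → β . c γ] (dot before a terminal).

Augment with Y' → Y and build the canonical LR(0) collection (I0 = CLOSURE({[Y' → . Y]}), then GOTO on every symbol after a dot until no new states appear). It has 9 states:
  I0: { [Y → . / D Y], [Y → . a Y], [Y → . a], [Y' → . Y] }  — shift
  I1: { [D → . / Y], [Y → / . D Y] }  — shift
  I2: { [Y' → Y .] }  — accept
  I3: { [Y → . / D Y], [Y → . a Y], [Y → . a], [Y → a . Y], [Y → a .] }  — shift, reduce
  I4: { [Y → a Y .] }  — reduce
  I5: { [D → / . Y], [Y → . / D Y], [Y → . a Y], [Y → . a] }  — shift
  I6: { [Y → . / D Y], [Y → . a Y], [Y → . a], [Y → / D . Y] }  — shift
  I7: { [Y → / D Y .] }  — reduce
  I8: { [D → / Y .] }  — reduce

I3 contains reduce item [Y → a .] and shift items [Y → . / D Y], [Y → . a], [Y → . a Y] — shift-reduce conflict.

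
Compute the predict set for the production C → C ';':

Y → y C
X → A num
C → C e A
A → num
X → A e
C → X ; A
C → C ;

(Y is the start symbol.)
PREDICT(C → C ';') = (FIRST(RHS) \ {ε}) ∪ (FOLLOW(C) if ε ∈ FIRST(RHS), i.e. RHS ⇒* ε)
FIRST(C) = { 'num' }
FIRST(C ';') = { 'num' }
ε ∉ FIRST(C ';'), so FOLLOW(C) is not added.
PREDICT(C → C ';') = { 'num' }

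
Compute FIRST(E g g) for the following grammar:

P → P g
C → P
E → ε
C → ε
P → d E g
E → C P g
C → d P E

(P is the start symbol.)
FIRST sets of the non-terminals involved (from the grammar, by fixed-point iteration):
  FIRST(E) = { 'd', ε }

To compute FIRST(E g g), process the symbols left to right:
Symbol E is a non-terminal. Add FIRST(E) \ {ε} = { 'd' }
E is nullable (ε ∈ FIRST(E)), continue to the next symbol.
Symbol g is a terminal. Add 'g' and stop.
FIRST(E g g) = { 'd', 'g' }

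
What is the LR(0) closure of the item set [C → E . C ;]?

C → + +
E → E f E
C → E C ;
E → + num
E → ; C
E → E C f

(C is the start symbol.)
{ [C → . + +], [C → . E C ;], [C → E . C ;], [E → . + num], [E → . ; C], [E → . E C f], [E → . E f E] }

Start with: [C → E . C ;]
  [C → E . C ;] has the dot before C: add [C → . + +], [C → . E C ;]
  [C → . E C ;] has the dot before E: add [E → . E f E], [E → . + num], [E → . ; C], [E → . E C f]
No further items can be added.

CLOSURE = { [C → . + +], [C → . E C ;], [C → E . C ;], [E → . + num], [E → . ; C], [E → . E C f], [E → . E f E] }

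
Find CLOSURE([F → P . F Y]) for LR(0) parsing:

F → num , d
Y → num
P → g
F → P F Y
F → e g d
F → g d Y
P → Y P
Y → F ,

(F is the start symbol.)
Start with: [F → P . F Y]
  [F → P . F Y] has the dot before F: add [F → . num , d], [F → . P F Y], [F → . e g d], [F → . g d Y]
  [F → . P F Y] has the dot before P: add [P → . g], [P → . Y P]
  [P → . Y P] has the dot before Y: add [Y → . num], [Y → . F ,]
No further items can be added.

CLOSURE = { [F → . P F Y], [F → . e g d], [F → . g d Y], [F → . num , d], [F → P . F Y], [P → . Y P], [P → . g], [Y → . F ,], [Y → . num] }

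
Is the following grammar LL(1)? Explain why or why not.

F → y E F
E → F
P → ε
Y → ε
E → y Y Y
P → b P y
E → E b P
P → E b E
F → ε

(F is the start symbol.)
A grammar is LL(1) if for each non-terminal N with multiple productions, the predict sets of those productions are pairwise disjoint, where PREDICT(N → α) = (FIRST(α) \ {ε}) ∪ (FOLLOW(N) if α ⇒* ε).

Relevant sets:
  FIRST(F) = { 'y', ε }
  FIRST(E) = { 'b', 'y', ε }
  FOLLOW(F) = { $, 'b', 'y' }
  FOLLOW(E) = { $, 'b', 'y' }
  FOLLOW(P) = { $, 'b', 'y' }

For F:
  PREDICT(F → y E F) = { 'y' }
  PREDICT(F → ε) = { $, 'b', 'y' }
For E:
  PREDICT(E → F) = { $, 'b', 'y' }
  PREDICT(E → y Y Y) = { 'y' }
  PREDICT(E → E b P) = { 'b', 'y' }
For P:
  PREDICT(P → ε) = { $, 'b', 'y' }
  PREDICT(P → b P y) = { 'b' }
  PREDICT(P → E b E) = { 'b', 'y' }
Y has a single production, so nothing to check there.

Conflict found: Predict set conflict for F: { 'y' }
The grammar is NOT LL(1).

Answer: No. Predict set conflict for F: { 'y' }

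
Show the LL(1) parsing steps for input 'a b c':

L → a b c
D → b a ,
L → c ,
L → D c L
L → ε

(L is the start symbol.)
LL(1) parsing maintains a stack (initially the start symbol over $) and the input. At each step: if the stack top is a terminal, match it against the current input token; if it is a non-terminal N, replace it with the RHS of M[N, lookahead] (the unique production whose predict set contains the lookahead).

Stack is shown with the top on the left.

Stack    Input    Action
------------------------
L $      a b c $  output L → a b c
a b c $  a b c $  match 'a'
b c $    b c $    match 'b'
c $      c $      match 'c'
$        $        accept

The string is accepted.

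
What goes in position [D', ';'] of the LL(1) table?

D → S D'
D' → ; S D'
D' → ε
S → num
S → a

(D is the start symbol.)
To find M[D', ';'], we find productions for D' where ';' is in the predict set (PREDICT(N → α) = (FIRST(α) \ {ε}) ∪ (FOLLOW(N) if α ⇒* ε)).

Relevant sets:
  FOLLOW(D') = { $ }

D' → ; S D': PREDICT = { ';' }
  ';' is in predict set, so this production goes in M[D', ';']
D' → ε: PREDICT = { $ }

M[D', ';'] = D' → ; S D'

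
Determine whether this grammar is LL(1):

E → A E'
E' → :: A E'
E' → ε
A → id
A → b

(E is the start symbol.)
Yes, the grammar is LL(1).

A grammar is LL(1) if for each non-terminal N with multiple productions, the predict sets of those productions are pairwise disjoint, where PREDICT(N → α) = (FIRST(α) \ {ε}) ∪ (FOLLOW(N) if α ⇒* ε).

Relevant sets:
  FOLLOW(E') = { $ }

For E':
  PREDICT(E' → :: A E') = { '::' }
  PREDICT(E' → ε) = { $ }
For A:
  PREDICT(A → id) = { 'id' }
  PREDICT(A → b) = { 'b' }
E has a single production, so nothing to check there.

All predict sets are disjoint. The grammar IS LL(1).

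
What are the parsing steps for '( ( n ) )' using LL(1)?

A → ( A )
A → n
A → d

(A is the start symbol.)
LL(1) parsing maintains a stack (initially the start symbol over $) and the input. At each step: if the stack top is a terminal, match it against the current input token; if it is a non-terminal N, replace it with the RHS of M[N, lookahead] (the unique production whose predict set contains the lookahead).

Stack is shown with the top on the left.

Stack      Input        Action
------------------------------
A $        ( ( n ) ) $  output A → ( A )
( A ) $    ( ( n ) ) $  match '('
A ) $      ( n ) ) $    output A → ( A )
( A ) ) $  ( n ) ) $    match '('
A ) ) $    n ) ) $      output A → n
n ) ) $    n ) ) $      match 'n'
) ) $      ) ) $        match ')'
) $        ) $          match ')'
$          $            accept

The string is accepted.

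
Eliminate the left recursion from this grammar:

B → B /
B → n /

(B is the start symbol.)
B is directly left-recursive. The standard transformation for
  A → A α₁ | ... | A α_m | β₁ | ... | β_n
is
  A  → β₁ A' | ... | β_n A'
  A' → α₁ A' | ... | α_m A' | ε

B → n / becomes B → n / B'
B → B / becomes B' → / B'
Add B' → ε

Resulting grammar:
B → n / B'
B' → / B'
B' → ε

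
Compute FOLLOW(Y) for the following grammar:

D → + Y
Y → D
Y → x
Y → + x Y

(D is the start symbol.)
{ $ }

In D → + Y: Y is at the end, add FOLLOW(D)
In Y → + x Y: Y is at the end; this adds FOLLOW(Y) to itself — nothing new

The FOLLOW sets referred to above (computed the same way, to a fixed point):
  FOLLOW(D) = { $ }

Taking the union: FOLLOW(Y) = { $ }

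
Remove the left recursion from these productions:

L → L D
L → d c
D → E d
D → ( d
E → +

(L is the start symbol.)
L is directly left-recursive. The standard transformation for
  A → A α₁ | ... | A α_m | β₁ | ... | β_n
is
  A  → β₁ A' | ... | β_n A'
  A' → α₁ A' | ... | α_m A' | ε

L → d c becomes L → d c L'
L → L D becomes L' → D L'
Add L' → ε

Productions for other non-terminals are unchanged:
  D → E d
  D → ( d
  E → +

Resulting grammar:
L → d c L'
L' → D L'
L' → ε
D → E d
D → ( d
E → +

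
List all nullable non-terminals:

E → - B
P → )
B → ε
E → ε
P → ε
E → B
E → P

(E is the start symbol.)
{ 'B', 'E', 'P' }

ε-productions: B → ε, E → ε, P → ε
So B, E, P are immediately nullable.
Every non-terminal is now nullable.
Nullable = { 'B', 'E', 'P' }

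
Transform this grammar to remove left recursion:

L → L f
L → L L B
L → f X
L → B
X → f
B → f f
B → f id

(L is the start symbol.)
L is directly left-recursive. The standard transformation for
  A → A α₁ | ... | A α_m | β₁ | ... | β_n
is
  A  → β₁ A' | ... | β_n A'
  A' → α₁ A' | ... | α_m A' | ε

L → f X becomes L → f X L'
L → B becomes L → B L'
L → L f becomes L' → f L'
L → L L B becomes L' → L B L'
Add L' → ε

Productions for other non-terminals are unchanged:
  X → f
  B → f f
  B → f id

Resulting grammar:
L → f X L'
L → B L'
L' → f L'
L' → L B L'
L' → ε
X → f
B → f f
B → f id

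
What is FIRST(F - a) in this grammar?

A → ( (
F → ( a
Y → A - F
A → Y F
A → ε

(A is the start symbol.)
FIRST sets of the non-terminals involved (from the grammar, by fixed-point iteration):
  FIRST(F) = { '(' }

To compute FIRST(F - a), process the symbols left to right:
Symbol F is a non-terminal. Add FIRST(F) \ {ε} = { '(' }
F is not nullable (ε ∉ FIRST(F)), so stop here.
FIRST(F - a) = { '(' }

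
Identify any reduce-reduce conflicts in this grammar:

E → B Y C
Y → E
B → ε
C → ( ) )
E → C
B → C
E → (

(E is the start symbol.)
Augment with E' → E and build the canonical LR(0) collection (I0 = CLOSURE({[E' → . E]}), then GOTO on every symbol after a dot until no new states appear). It has 11 states:
  I0: { [B → . C], [B → .], [C → . ( ) )], [E → . (], [E → . B Y C], [E → . C], [E' → . E] }  — shift, reduce
  I1: { [C → ( . ) )], [E → ( .] }  — shift, reduce
  I2: { [B → . C], [B → .], [C → . ( ) )], [E → . (], [E → . B Y C], [E → . C], [E → B . Y C], [Y → . E] }  — shift, reduce
  I3: { [B → C .], [E → C .] }  — 2 reduces
  I4: { [E' → E .] }  — accept
  I5: { [Y → E .] }  — reduce
  I6: { [C → . ( ) )], [E → B Y . C] }  — shift
  I7: { [C → ( . ) )] }  — shift
  I8: { [E → B Y C .] }  — reduce
  I9: { [C → ( ) . )] }  — shift
  I10: { [C → ( ) ) .] }  — reduce

I3 contains complete items [B → C .], [E → C .] — reduce-reduce conflict.

Answer: Yes — I3: [B → C .] vs [E → C .]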